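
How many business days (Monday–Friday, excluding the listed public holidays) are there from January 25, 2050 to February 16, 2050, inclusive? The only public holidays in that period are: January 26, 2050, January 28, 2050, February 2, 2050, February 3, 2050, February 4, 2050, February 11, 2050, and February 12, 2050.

11

January 25, 2050 is a Tuesday.
The range spans 23 days (inclusive of both endpoints).
23 = 7 × 3 + 2, so there are 3 full weeks plus 2 extra days.
Each full week contributes 5 weekdays (Mon–Fri): 3 × 5 = 15.
The 2 extra days are Tue, Wed — 2 of them qualify.
Total: 15 + 2 = 17.
Holidays: January 26, 2050 (Wed); January 28, 2050 (Fri); February 2, 2050 (Wed); February 3, 2050 (Thu); February 4, 2050 (Fri); February 11, 2050 (Fri); February 12, 2050 (Sat).
6 of the 7 holidays fall on weekdays; the rest are weekends and were already excluded.
Business days: 17 − 6 = 11.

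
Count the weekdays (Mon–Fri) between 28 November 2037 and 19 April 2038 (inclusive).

101

28 November 2037 is a Saturday.
The range spans 143 days (inclusive of both endpoints).
143 = 7 × 20 + 3, so there are 20 full weeks plus 3 extra days.
Each full week contributes 5 weekdays (Mon–Fri): 20 × 5 = 100.
The 3 extra days are Saturday, Sunday, Monday — 1 of them qualifies.
Total: 100 + 1 = 101.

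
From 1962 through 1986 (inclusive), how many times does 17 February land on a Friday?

3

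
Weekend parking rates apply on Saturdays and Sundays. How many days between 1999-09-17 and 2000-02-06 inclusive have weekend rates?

1999-09-17 is a Friday.
From 1999-09-17 to 2000-02-06 is 143 days inclusive.
143 = 7 × 20 + 3, so there are 20 full weeks plus 3 extra days.
Each full week contributes 2 weekend days (Sat, Sun): 20 × 2 = 40.
The 3 extra days are Fri, Sat, Sun — 2 of them qualify.
Total: 40 + 2 = 42.

42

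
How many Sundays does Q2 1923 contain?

Apr 1, 1923 is a Sunday.
From Apr 1, 1923 to Jun 30, 1923 is 91 days inclusive.
91 = 7 × 13, so the span is exactly 13 full weeks.
Each full week contributes one Sunday: 13 so far.
Total: 13.

13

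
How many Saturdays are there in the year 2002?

52

Jan 1, 2002 is a Tuesday.
That's 365 days from start to end, counting both.
365 = 7 × 52 + 1, so there are 52 full weeks plus 1 extra day.
Each full week contributes one Saturday: 52 so far.
The 1 extra day is Tue — none qualify.
Total: 52 + 0 = 52.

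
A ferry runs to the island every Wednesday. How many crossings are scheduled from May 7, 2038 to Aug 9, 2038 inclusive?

May 7, 2038 is a Friday.
From May 7, 2038 to Aug 9, 2038 is 95 days inclusive.
95 = 7 × 13 + 4, so there are 13 full weeks plus 4 extra days.
Each full week contributes one Wednesday: 13 so far.
The 4 extra days are Fri, Sat, Sun, Mon — none qualify.
Total: 13 + 0 = 13.

13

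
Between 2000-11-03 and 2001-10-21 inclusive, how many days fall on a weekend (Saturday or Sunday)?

2000-11-03 is a Friday.
That's 353 days from start to end, counting both.
353 = 7 × 50 + 3, so there are 50 full weeks plus 3 extra days.
Each full week contributes 2 weekend days (Sat, Sun): 50 × 2 = 100.
The 3 extra days are Friday, Saturday, Sunday — 2 of them qualify.
Total: 100 + 2 = 102.

102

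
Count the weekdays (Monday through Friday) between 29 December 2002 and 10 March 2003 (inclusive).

29 December 2002 is a Sunday.
From 29 December 2002 to 10 March 2003 is 72 days inclusive.
72 = 7 × 10 + 2, so there are 10 full weeks plus 2 extra days.
Each full week contributes 5 weekdays (Mon–Fri): 10 × 5 = 50.
The 2 extra days are Sun, Mon — 1 of them qualifies.
Total: 50 + 1 = 51.

51 weekdays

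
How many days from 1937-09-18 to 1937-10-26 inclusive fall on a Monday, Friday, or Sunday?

17

1937-09-18 is a Saturday.
The range spans 39 days (inclusive of both endpoints).
39 = 7 × 5 + 4, so there are 5 full weeks plus 4 extra days.
Each full week contributes 3 days from the set (Mon, Fri, Sun): 5 × 3 = 15.
The 4 extra days are Sat, Sun, Mon, Tue — 2 of them qualify.
Total: 15 + 2 = 17.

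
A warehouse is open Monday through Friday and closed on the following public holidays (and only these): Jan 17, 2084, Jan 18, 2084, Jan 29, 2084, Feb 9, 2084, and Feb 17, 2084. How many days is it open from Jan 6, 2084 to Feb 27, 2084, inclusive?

Jan 6, 2084 is a Thursday.
That's 53 days from start to end, counting both.
53 = 7 × 7 + 4, so there are 7 full weeks plus 4 extra days.
Each full week contributes 5 weekdays (Mon–Fri): 7 × 5 = 35.
The 4 extra days are Thursday, Friday, Saturday, Sunday — 2 of them qualify.
Total: 35 + 2 = 37.
Holidays: Jan 17, 2084 (Mon); Jan 18, 2084 (Tue); Jan 29, 2084 (Sat); Feb 9, 2084 (Wed); Feb 17, 2084 (Thu).
4 of the 5 holidays fall on weekdays; the rest are weekends and were already excluded.
Business days: 37 − 4 = 33.

33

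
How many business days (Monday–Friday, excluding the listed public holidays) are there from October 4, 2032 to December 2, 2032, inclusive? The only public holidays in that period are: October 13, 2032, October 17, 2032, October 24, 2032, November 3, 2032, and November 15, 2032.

October 4, 2032 is a Monday.
That's 60 days from start to end, counting both.
60 = 7 × 8 + 4, so there are 8 full weeks plus 4 extra days.
Each full week contributes 5 weekdays (Mon–Fri): 8 × 5 = 40.
The 4 extra days are Mon, Tue, Wed, Thu — 4 of them qualify.
Total: 40 + 4 = 44.
Holidays: October 13, 2032 (Wed); October 17, 2032 (Sun); October 24, 2032 (Sun); November 3, 2032 (Wed); November 15, 2032 (Mon).
3 of the 5 holidays fall on weekdays; the rest are weekends and were already excluded.
Business days: 44 − 3 = 41.

41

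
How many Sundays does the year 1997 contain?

1 January 1997 is a Wednesday.
From 1 January 1997 to 31 December 1997 is 365 days inclusive.
365 = 7 × 52 + 1, so there are 52 full weeks plus 1 extra day.
Each full week contributes one Sunday: 52 so far.
The 1 extra day is Wed — none qualify.
Total: 52 + 0 = 52.

52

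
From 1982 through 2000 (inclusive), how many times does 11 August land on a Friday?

3

Day of week of August 11 in each year:
1982: Wed, 1983: Thu, 1984: Sat, 1985: Sun, 1986: Mon, 1987: Tue, 1988: Thu, 1989: Fri ✓, 1990: Sat, 1991: Sun, 1992: Tue, 1993: Wed, 1994: Thu, 1995: Fri ✓, 1996: Sun, 1997: Mon, 1998: Tue, 1999: Wed, 2000: Fri ✓
Fridays: 1989, 1995, 2000.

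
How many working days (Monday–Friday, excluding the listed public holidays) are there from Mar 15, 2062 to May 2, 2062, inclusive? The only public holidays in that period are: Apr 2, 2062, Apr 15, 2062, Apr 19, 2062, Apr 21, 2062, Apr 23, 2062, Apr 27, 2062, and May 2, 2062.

Mar 15, 2062 is a Wednesday.
That's 49 days from start to end, counting both.
49 = 7 × 7, so the span is exactly 7 full weeks.
Each full week contributes 5 weekdays (Mon–Fri): 7 × 5 = 35.
Total: 35.
Holidays: Apr 2, 2062 (Sun); Apr 15, 2062 (Sat); Apr 19, 2062 (Wed); Apr 21, 2062 (Fri); Apr 23, 2062 (Sun); Apr 27, 2062 (Thu); May 2, 2062 (Tue).
4 of the 7 holidays fall on weekdays; the rest are weekends and were already excluded.
Business days: 35 − 4 = 31.

31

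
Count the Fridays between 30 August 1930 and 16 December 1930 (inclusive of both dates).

15 Fridays

30 August 1930 is a Saturday.
That's 109 days from start to end, counting both.
109 = 7 × 15 + 4, so there are 15 full weeks plus 4 extra days.
Each full week contributes one Friday: 15 so far.
The 4 extra days are Sat, Sun, Mon, Tue — none qualify.
Total: 15 + 0 = 15.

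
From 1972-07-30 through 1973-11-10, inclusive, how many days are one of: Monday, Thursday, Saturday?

201

1972-07-30 is a Sunday.
That's 469 days from start to end, counting both.
469 = 7 × 67, so the span is exactly 67 full weeks.
Each full week contributes 3 days from the set (Mon, Thu, Sat): 67 × 3 = 201.
Total: 201.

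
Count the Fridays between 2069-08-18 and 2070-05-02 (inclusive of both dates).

2069-08-18 is a Sunday.
From 2069-08-18 to 2070-05-02 is 258 days inclusive.
258 = 7 × 36 + 6, so there are 36 full weeks plus 6 extra days.
Each full week contributes one Friday: 36 so far.
The 6 extra days are Sun, Mon, Tue, Wed, Thu, Fri — 1 of them qualifies.
Total: 36 + 1 = 37.

37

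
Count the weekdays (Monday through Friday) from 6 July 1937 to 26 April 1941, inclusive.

6 July 1937 is a Tuesday.
That's 1391 days from start to end, counting both.
1391 = 7 × 198 + 5, so there are 198 full weeks plus 5 extra days.
Each full week contributes 5 weekdays (Mon–Fri): 198 × 5 = 990.
The 5 extra days are Tue, Wed, Thu, Fri, Sat — 4 of them qualify.
Total: 990 + 4 = 994.

994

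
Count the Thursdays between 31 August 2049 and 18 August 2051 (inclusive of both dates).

31 August 2049 is a Tuesday.
That's 718 days from start to end, counting both.
718 = 7 × 102 + 4, so there are 102 full weeks plus 4 extra days.
Each full week contributes one Thursday: 102 so far.
The 4 extra days are Tuesday, Wednesday, Thursday, Friday — 1 of them qualifies.
Total: 102 + 1 = 103.

103 Thursdays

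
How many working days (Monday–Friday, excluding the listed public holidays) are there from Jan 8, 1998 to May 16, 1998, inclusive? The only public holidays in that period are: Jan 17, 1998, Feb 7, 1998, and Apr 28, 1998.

91

Jan 8, 1998 is a Thursday.
The range spans 129 days (inclusive of both endpoints).
129 = 7 × 18 + 3, so there are 18 full weeks plus 3 extra days.
Each full week contributes 5 weekdays (Mon–Fri): 18 × 5 = 90.
The 3 extra days are Thu, Fri, Sat — 2 of them qualify.
Total: 90 + 2 = 92.
Holidays: Jan 17, 1998 (Sat); Feb 7, 1998 (Sat); Apr 28, 1998 (Tue).
1 of the 3 holidays fall on weekdays; the rest are weekends and were already excluded.
Business days: 92 − 1 = 91.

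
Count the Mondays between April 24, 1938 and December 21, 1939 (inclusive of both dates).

87

April 24, 1938 is a Sunday.
The range spans 607 days (inclusive of both endpoints).
607 = 7 × 86 + 5, so there are 86 full weeks plus 5 extra days.
Each full week contributes one Monday: 86 so far.
The 5 extra days are Sun, Mon, Tue, Wed, Thu — 1 of them qualifies.
Total: 86 + 1 = 87.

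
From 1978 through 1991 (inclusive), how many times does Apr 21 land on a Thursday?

2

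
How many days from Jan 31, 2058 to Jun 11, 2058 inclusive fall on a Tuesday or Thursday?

Jan 31, 2058 is a Thursday.
The range spans 132 days (inclusive of both endpoints).
132 = 7 × 18 + 6, so there are 18 full weeks plus 6 extra days.
Each full week contributes 2 days from the set (Tue, Thu): 18 × 2 = 36.
The 6 extra days are Thu, Fri, Sat, Sun, Mon, Tue — 2 of them qualify.
Total: 36 + 2 = 38.

38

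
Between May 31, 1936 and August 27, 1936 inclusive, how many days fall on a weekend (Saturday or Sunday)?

May 31, 1936 is a Sunday.
The range spans 89 days (inclusive of both endpoints).
89 = 7 × 12 + 5, so there are 12 full weeks plus 5 extra days.
Each full week contributes 2 weekend days (Sat, Sun): 12 × 2 = 24.
The 5 extra days are Sunday, Monday, Tuesday, Wednesday, Thursday — 1 of them qualifies.
Total: 24 + 1 = 25.

25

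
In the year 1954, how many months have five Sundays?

4

A month has five Sundays exactly when Sunday falls within its first (length − 28) days.
Jan: 31 days, starts Fri → 5 of Fri, Sat, Sun ✓
Feb: 28 days, starts Mon → 5 of (none)
Mar: 31 days, starts Mon → 5 of Mon, Tue, Wed
Apr: 30 days, starts Thu → 5 of Thu, Fri
May: 31 days, starts Sat → 5 of Sat, Sun, Mon ✓
Jun: 30 days, starts Tue → 5 of Tue, Wed
Jul: 31 days, starts Thu → 5 of Thu, Fri, Sat
Aug: 31 days, starts Sun → 5 of Sun, Mon, Tue ✓
Sep: 30 days, starts Wed → 5 of Wed, Thu
Oct: 31 days, starts Fri → 5 of Fri, Sat, Sun ✓
Nov: 30 days, starts Mon → 5 of Mon, Tue
Dec: 31 days, starts Wed → 5 of Wed, Thu, Fri
Months with five Sundays: Jan, May, Aug, Oct.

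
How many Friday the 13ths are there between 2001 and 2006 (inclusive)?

Friday-the-13ths by year:
2001: Apr, Jul
2002: Sep, Dec
2003: Jun
2004: Feb, Aug
2005: May
2006: Jan, Oct

10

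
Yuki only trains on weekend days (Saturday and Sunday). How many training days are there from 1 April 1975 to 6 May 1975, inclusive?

10

1 April 1975 is a Tuesday.
The range spans 36 days (inclusive of both endpoints).
36 = 7 × 5 + 1, so there are 5 full weeks plus 1 extra day.
Each full week contributes 2 weekend days (Sat, Sun): 5 × 2 = 10.
The 1 extra day is Tue — none qualify.
Total: 10 + 0 = 10.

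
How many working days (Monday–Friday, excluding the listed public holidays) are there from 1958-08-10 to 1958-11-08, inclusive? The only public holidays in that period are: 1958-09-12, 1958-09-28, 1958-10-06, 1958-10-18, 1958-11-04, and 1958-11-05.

1958-08-10 is a Sunday.
From 1958-08-10 to 1958-11-08 is 91 days inclusive.
91 = 7 × 13, so the span is exactly 13 full weeks.
Each full week contributes 5 weekdays (Mon–Fri): 13 × 5 = 65.
Holidays: 1958-09-12 (Fri); 1958-09-28 (Sun); 1958-10-06 (Mon); 1958-10-18 (Sat); 1958-11-04 (Tue); 1958-11-05 (Wed).
4 of the 6 holidays fall on weekdays; the rest are weekends and were already excluded.
Business days: 65 − 4 = 61.

61 working days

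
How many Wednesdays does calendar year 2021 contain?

52

January 1, 2021 is a Friday.
The range spans 365 days (inclusive of both endpoints).
365 = 7 × 52 + 1, so there are 52 full weeks plus 1 extra day.
Each full week contributes one Wednesday: 52 so far.
The 1 extra day is Fri — none qualify.
Total: 52 + 0 = 52.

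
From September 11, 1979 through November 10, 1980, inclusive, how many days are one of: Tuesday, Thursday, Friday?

September 11, 1979 is a Tuesday.
That's 427 days from start to end, counting both.
427 = 7 × 61, so the span is exactly 61 full weeks.
Each full week contributes 3 days from the set (Tue, Thu, Fri): 61 × 3 = 183.
Total: 183.

183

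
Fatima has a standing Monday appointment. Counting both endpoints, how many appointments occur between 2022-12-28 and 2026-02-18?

164 Mondays

2022-12-28 is a Wednesday.
From 2022-12-28 to 2026-02-18 is 1149 days inclusive.
1149 = 7 × 164 + 1, so there are 164 full weeks plus 1 extra day.
Each full week contributes one Monday: 164 so far.
The 1 extra day is Wednesday — none qualify.
Total: 164 + 0 = 164.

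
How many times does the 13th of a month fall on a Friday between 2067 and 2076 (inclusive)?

19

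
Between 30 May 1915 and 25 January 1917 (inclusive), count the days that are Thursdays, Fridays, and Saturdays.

259

30 May 1915 is a Sunday.
The range spans 607 days (inclusive of both endpoints).
607 = 7 × 86 + 5, so there are 86 full weeks plus 5 extra days.
Each full week contributes 3 days from the set (Thu, Fri, Sat): 86 × 3 = 258.
The 5 extra days are Sun, Mon, Tue, Wed, Thu — 1 of them qualifies.
Total: 258 + 1 = 259.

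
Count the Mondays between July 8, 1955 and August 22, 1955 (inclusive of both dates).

7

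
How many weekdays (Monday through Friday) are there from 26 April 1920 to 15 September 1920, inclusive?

26 April 1920 is a Monday.
That's 143 days from start to end, counting both.
143 = 7 × 20 + 3, so there are 20 full weeks plus 3 extra days.
Each full week contributes 5 weekdays (Mon–Fri): 20 × 5 = 100.
The 3 extra days are Monday, Tuesday, Wednesday — 3 of them qualify.
Total: 100 + 3 = 103.

103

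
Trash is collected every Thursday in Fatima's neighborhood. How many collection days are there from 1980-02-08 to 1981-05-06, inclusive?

1980-02-08 is a Friday.
That's 454 days from start to end, counting both.
454 = 7 × 64 + 6, so there are 64 full weeks plus 6 extra days.
Each full week contributes one Thursday: 64 so far.
The 6 extra days are Fri, Sat, Sun, Mon, Tue, Wed — none qualify.
Total: 64 + 0 = 64.

64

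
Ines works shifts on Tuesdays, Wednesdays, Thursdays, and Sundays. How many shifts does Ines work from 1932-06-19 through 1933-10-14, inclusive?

276

1932-06-19 is a Sunday.
That's 483 days from start to end, counting both.
483 = 7 × 69, so the span is exactly 69 full weeks.
Each full week contributes 4 days from the set (Tue, Wed, Thu, Sun): 69 × 4 = 276.
Total: 276.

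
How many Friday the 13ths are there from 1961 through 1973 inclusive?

Friday-the-13ths by year:
1961: Jan, Oct
1962: Apr, Jul
1963: Sep, Dec
1964: Mar, Nov
1965: Aug
1966: May
1967: Jan, Oct
1968: Sep, Dec
1969: Jun
1970: Feb, Mar, Nov
1971: Aug
1972: Oct
1973: Apr, Jul

22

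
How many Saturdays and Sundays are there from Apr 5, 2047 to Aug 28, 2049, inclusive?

Apr 5, 2047 is a Friday.
That's 877 days from start to end, counting both.
877 = 7 × 125 + 2, so there are 125 full weeks plus 2 extra days.
Each full week contributes 2 weekend days (Sat, Sun): 125 × 2 = 250.
The 2 extra days are Fri, Sat — 1 of them qualifies.
Total: 250 + 1 = 251.

251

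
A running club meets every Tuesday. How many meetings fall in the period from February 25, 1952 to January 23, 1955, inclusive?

152

February 25, 1952 is a Monday.
The range spans 1064 days (inclusive of both endpoints).
1064 = 7 × 152, so the span is exactly 152 full weeks.
Each full week contributes one Tuesday: 152 so far.
Total: 152.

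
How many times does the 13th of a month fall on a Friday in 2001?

The 13th falls on a Friday when the month's 13th has weekday Fri.
Jan 13 is Sat; Feb 13 is Tue; Mar 13 is Tue; Apr 13 is Fri ✓; May 13 is Sun; Jun 13 is Wed; Jul 13 is Fri ✓; Aug 13 is Mon; Sep 13 is Thu; Oct 13 is Sat; Nov 13 is Tue; Dec 13 is Thu.
Friday the 13ths: Apr, Jul.

2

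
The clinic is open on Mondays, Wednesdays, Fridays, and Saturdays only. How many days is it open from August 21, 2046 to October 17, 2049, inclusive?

August 21, 2046 is a Tuesday.
That's 1154 days from start to end, counting both.
1154 = 7 × 164 + 6, so there are 164 full weeks plus 6 extra days.
Each full week contributes 4 days from the set (Mon, Wed, Fri, Sat): 164 × 4 = 656.
The 6 extra days are Tue, Wed, Thu, Fri, Sat, Sun — 3 of them qualify.
Total: 656 + 3 = 659.

659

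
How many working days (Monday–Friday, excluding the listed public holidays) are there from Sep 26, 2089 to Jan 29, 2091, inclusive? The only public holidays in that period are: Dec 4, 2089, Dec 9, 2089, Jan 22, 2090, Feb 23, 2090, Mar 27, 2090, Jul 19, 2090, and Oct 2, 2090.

346

Sep 26, 2089 is a Monday.
The range spans 491 days (inclusive of both endpoints).
491 = 7 × 70 + 1, so there are 70 full weeks plus 1 extra day.
Each full week contributes 5 weekdays (Mon–Fri): 70 × 5 = 350.
The 1 extra day is Mon — 1 of them qualifies.
Total: 350 + 1 = 351.
Holidays: Dec 4, 2089 (Sun); Dec 9, 2089 (Fri); Jan 22, 2090 (Sun); Feb 23, 2090 (Thu); Mar 27, 2090 (Mon); Jul 19, 2090 (Wed); Oct 2, 2090 (Mon).
5 of the 7 holidays fall on weekdays; the rest are weekends and were already excluded.
Business days: 351 − 5 = 346.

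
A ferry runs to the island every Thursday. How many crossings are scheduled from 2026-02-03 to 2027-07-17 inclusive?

76

2026-02-03 is a Tuesday.
The range spans 530 days (inclusive of both endpoints).
530 = 7 × 75 + 5, so there are 75 full weeks plus 5 extra days.
Each full week contributes one Thursday: 75 so far.
The 5 extra days are Tuesday, Wednesday, Thursday, Friday, Saturday — 1 of them qualifies.
Total: 75 + 1 = 76.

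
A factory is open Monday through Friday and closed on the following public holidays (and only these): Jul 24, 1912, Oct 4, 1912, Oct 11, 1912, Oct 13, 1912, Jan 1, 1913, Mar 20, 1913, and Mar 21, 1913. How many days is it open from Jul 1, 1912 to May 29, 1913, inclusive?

Jul 1, 1912 is a Monday.
From Jul 1, 1912 to May 29, 1913 is 333 days inclusive.
333 = 7 × 47 + 4, so there are 47 full weeks plus 4 extra days.
Each full week contributes 5 weekdays (Mon–Fri): 47 × 5 = 235.
The 4 extra days are Mon, Tue, Wed, Thu — 4 of them qualify.
Total: 235 + 4 = 239.
Holidays: Jul 24, 1912 (Wed); Oct 4, 1912 (Fri); Oct 11, 1912 (Fri); Oct 13, 1912 (Sun); Jan 1, 1913 (Wed); Mar 20, 1913 (Thu); Mar 21, 1913 (Fri).
6 of the 7 holidays fall on weekdays; the rest are weekends and were already excluded.
Business days: 239 − 6 = 233.

233 business days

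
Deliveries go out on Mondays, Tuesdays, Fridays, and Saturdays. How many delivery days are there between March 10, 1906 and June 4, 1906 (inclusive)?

50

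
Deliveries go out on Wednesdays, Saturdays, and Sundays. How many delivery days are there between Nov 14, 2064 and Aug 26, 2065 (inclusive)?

123

Nov 14, 2064 is a Friday.
From Nov 14, 2064 to Aug 26, 2065 is 286 days inclusive.
286 = 7 × 40 + 6, so there are 40 full weeks plus 6 extra days.
Each full week contributes 3 days from the set (Wed, Sat, Sun): 40 × 3 = 120.
The 6 extra days are Fri, Sat, Sun, Mon, Tue, Wed — 3 of them qualify.
Total: 120 + 3 = 123.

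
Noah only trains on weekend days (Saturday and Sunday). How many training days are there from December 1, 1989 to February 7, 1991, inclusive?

124

December 1, 1989 is a Friday.
From December 1, 1989 to February 7, 1991 is 434 days inclusive.
434 = 7 × 62, so the span is exactly 62 full weeks.
Each full week contributes 2 weekend days (Sat, Sun): 62 × 2 = 124.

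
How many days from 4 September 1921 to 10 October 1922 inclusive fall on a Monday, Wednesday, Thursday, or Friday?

4 September 1921 is a Sunday.
That's 402 days from start to end, counting both.
402 = 7 × 57 + 3, so there are 57 full weeks plus 3 extra days.
Each full week contributes 4 days from the set (Mon, Wed, Thu, Fri): 57 × 4 = 228.
The 3 extra days are Sunday, Monday, Tuesday — 1 of them qualifies.
Total: 228 + 1 = 229.

229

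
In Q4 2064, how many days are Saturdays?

October 1, 2064 is a Wednesday.
The range spans 92 days (inclusive of both endpoints).
92 = 7 × 13 + 1, so there are 13 full weeks plus 1 extra day.
Each full week contributes one Saturday: 13 so far.
The 1 extra day is Wednesday — none qualify.
Total: 13 + 0 = 13.

13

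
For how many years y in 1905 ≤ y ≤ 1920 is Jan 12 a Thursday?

2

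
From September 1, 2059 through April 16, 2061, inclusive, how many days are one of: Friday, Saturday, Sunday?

September 1, 2059 is a Monday.
From September 1, 2059 to April 16, 2061 is 594 days inclusive.
594 = 7 × 84 + 6, so there are 84 full weeks plus 6 extra days.
Each full week contributes 3 days from the set (Fri, Sat, Sun): 84 × 3 = 252.
The 6 extra days are Mon, Tue, Wed, Thu, Fri, Sat — 2 of them qualify.
Total: 252 + 2 = 254.

254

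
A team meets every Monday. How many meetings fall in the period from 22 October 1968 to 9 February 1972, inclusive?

22 October 1968 is a Tuesday.
That's 1206 days from start to end, counting both.
1206 = 7 × 172 + 2, so there are 172 full weeks plus 2 extra days.
Each full week contributes one Monday: 172 so far.
The 2 extra days are Tuesday, Wednesday — none qualify.
Total: 172 + 0 = 172.

172 Mondays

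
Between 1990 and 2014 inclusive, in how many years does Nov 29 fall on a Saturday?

Day of week of November 29 in each year:
1990: Thu, 1991: Fri, 1992: Sun, 1993: Mon, 1994: Tue, 1995: Wed, 1996: Fri, 1997: Sat ✓, 1998: Sun, 1999: Mon, 2000: Wed, 2001: Thu, 2002: Fri, 2003: Sat ✓, 2004: Mon, 2005: Tue, 2006: Wed, 2007: Thu, 2008: Sat ✓, 2009: Sun, 2010: Mon, 2011: Tue, 2012: Thu, 2013: Fri, 2014: Sat ✓
Saturdays: 1997, 2003, 2008, 2014.

4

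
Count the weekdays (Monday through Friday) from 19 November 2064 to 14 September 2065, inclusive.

19 November 2064 is a Wednesday.
From 19 November 2064 to 14 September 2065 is 300 days inclusive.
300 = 7 × 42 + 6, so there are 42 full weeks plus 6 extra days.
Each full week contributes 5 weekdays (Mon–Fri): 42 × 5 = 210.
The 6 extra days are Wednesday, Thursday, Friday, Saturday, Sunday, Monday — 4 of them qualify.
Total: 210 + 4 = 214.

214 weekdays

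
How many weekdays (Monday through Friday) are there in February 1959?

20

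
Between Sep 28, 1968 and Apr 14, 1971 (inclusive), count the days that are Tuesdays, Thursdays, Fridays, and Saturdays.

530

Sep 28, 1968 is a Saturday.
That's 929 days from start to end, counting both.
929 = 7 × 132 + 5, so there are 132 full weeks plus 5 extra days.
Each full week contributes 4 days from the set (Tue, Thu, Fri, Sat): 132 × 4 = 528.
The 5 extra days are Saturday, Sunday, Monday, Tuesday, Wednesday — 2 of them qualify.
Total: 528 + 2 = 530.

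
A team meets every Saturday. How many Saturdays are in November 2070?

5

November 1, 2070 is a Saturday.
The range spans 30 days (inclusive of both endpoints).
30 = 7 × 4 + 2, so there are 4 full weeks plus 2 extra days.
Each full week contributes one Saturday: 4 so far.
The 2 extra days are Sat, Sun — 1 of them qualifies.
Total: 4 + 1 = 5.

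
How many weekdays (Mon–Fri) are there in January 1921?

21

Jan 1, 1921 is a Saturday.
The range spans 31 days (inclusive of both endpoints).
31 = 7 × 4 + 3, so there are 4 full weeks plus 3 extra days.
Each full week contributes 5 weekdays (Mon–Fri): 4 × 5 = 20.
The 3 extra days are Saturday, Sunday, Monday — 1 of them qualifies.
Total: 20 + 1 = 21.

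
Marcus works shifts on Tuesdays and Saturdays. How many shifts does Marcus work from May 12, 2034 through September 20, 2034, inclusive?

38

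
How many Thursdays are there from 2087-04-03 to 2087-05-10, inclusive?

6 Thursdays

2087-04-03 is a Thursday.
From 2087-04-03 to 2087-05-10 is 38 days inclusive.
38 = 7 × 5 + 3, so there are 5 full weeks plus 3 extra days.
Each full week contributes one Thursday: 5 so far.
The 3 extra days are Thursday, Friday, Saturday — 1 of them qualifies.
Total: 5 + 1 = 6.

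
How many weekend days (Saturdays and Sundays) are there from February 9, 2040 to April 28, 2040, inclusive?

February 9, 2040 is a Thursday.
From February 9, 2040 to April 28, 2040 is 80 days inclusive.
80 = 7 × 11 + 3, so there are 11 full weeks plus 3 extra days.
Each full week contributes 2 weekend days (Sat, Sun): 11 × 2 = 22.
The 3 extra days are Thursday, Friday, Saturday — 1 of them qualifies.
Total: 22 + 1 = 23.

23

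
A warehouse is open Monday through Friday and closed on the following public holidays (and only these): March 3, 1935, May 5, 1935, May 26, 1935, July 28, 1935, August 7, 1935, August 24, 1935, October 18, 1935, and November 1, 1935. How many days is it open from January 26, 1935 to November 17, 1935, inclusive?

207 business days

January 26, 1935 is a Saturday.
That's 296 days from start to end, counting both.
296 = 7 × 42 + 2, so there are 42 full weeks plus 2 extra days.
Each full week contributes 5 weekdays (Mon–Fri): 42 × 5 = 210.
The 2 extra days are Sat, Sun — none qualify.
Total: 210 + 0 = 210.
Holidays: March 3, 1935 (Sun); May 5, 1935 (Sun); May 26, 1935 (Sun); July 28, 1935 (Sun); August 7, 1935 (Wed); August 24, 1935 (Sat); October 18, 1935 (Fri); November 1, 1935 (Fri).
3 of the 8 holidays fall on weekdays; the rest are weekends and were already excluded.
Business days: 210 − 3 = 207.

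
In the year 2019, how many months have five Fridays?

A month has five Fridays exactly when Friday falls within its first (length − 28) days.
Jan: 31 days, starts Tue → 5 of Tue, Wed, Thu
Feb: 28 days, starts Fri → 5 of (none)
Mar: 31 days, starts Fri → 5 of Fri, Sat, Sun ✓
Apr: 30 days, starts Mon → 5 of Mon, Tue
May: 31 days, starts Wed → 5 of Wed, Thu, Fri ✓
Jun: 30 days, starts Sat → 5 of Sat, Sun
Jul: 31 days, starts Mon → 5 of Mon, Tue, Wed
Aug: 31 days, starts Thu → 5 of Thu, Fri, Sat ✓
Sep: 30 days, starts Sun → 5 of Sun, Mon
Oct: 31 days, starts Tue → 5 of Tue, Wed, Thu
Nov: 30 days, starts Fri → 5 of Fri, Sat ✓
Dec: 31 days, starts Sun → 5 of Sun, Mon, Tue
Months with five Fridays: Mar, May, Aug, Nov.

4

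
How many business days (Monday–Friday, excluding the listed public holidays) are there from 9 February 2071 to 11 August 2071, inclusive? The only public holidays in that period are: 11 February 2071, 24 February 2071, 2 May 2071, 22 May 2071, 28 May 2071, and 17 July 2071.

127 business days

9 February 2071 is a Monday.
That's 184 days from start to end, counting both.
184 = 7 × 26 + 2, so there are 26 full weeks plus 2 extra days.
Each full week contributes 5 weekdays (Mon–Fri): 26 × 5 = 130.
The 2 extra days are Monday, Tuesday — 2 of them qualify.
Total: 130 + 2 = 132.
Holidays: 11 February 2071 (Wed); 24 February 2071 (Tue); 2 May 2071 (Sat); 22 May 2071 (Fri); 28 May 2071 (Thu); 17 July 2071 (Fri).
5 of the 6 holidays fall on weekdays; the rest are weekends and were already excluded.
Business days: 132 − 5 = 127.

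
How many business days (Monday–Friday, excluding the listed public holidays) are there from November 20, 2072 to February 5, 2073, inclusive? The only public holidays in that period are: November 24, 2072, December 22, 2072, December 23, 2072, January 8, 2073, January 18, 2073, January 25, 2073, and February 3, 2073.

November 20, 2072 is a Sunday.
From November 20, 2072 to February 5, 2073 is 78 days inclusive.
78 = 7 × 11 + 1, so there are 11 full weeks plus 1 extra day.
Each full week contributes 5 weekdays (Mon–Fri): 11 × 5 = 55.
The 1 extra day is Sunday — none qualify.
Total: 55 + 0 = 55.
Holidays: November 24, 2072 (Thu); December 22, 2072 (Thu); December 23, 2072 (Fri); January 8, 2073 (Sun); January 18, 2073 (Wed); January 25, 2073 (Wed); February 3, 2073 (Fri).
6 of the 7 holidays fall on weekdays; the rest are weekends and were already excluded.
Business days: 55 − 6 = 49.

49 business days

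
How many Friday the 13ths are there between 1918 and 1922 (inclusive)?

Friday-the-13ths by year:
1918: Sep, Dec
1919: Jun
1920: Feb, Aug
1921: May
1922: Jan, Oct

8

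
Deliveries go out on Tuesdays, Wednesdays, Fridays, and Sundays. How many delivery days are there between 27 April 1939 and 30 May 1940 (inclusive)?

228

27 April 1939 is a Thursday.
From 27 April 1939 to 30 May 1940 is 400 days inclusive.
400 = 7 × 57 + 1, so there are 57 full weeks plus 1 extra day.
Each full week contributes 4 days from the set (Tue, Wed, Fri, Sun): 57 × 4 = 228.
The 1 extra day is Thursday — none qualify.
Total: 228 + 0 = 228.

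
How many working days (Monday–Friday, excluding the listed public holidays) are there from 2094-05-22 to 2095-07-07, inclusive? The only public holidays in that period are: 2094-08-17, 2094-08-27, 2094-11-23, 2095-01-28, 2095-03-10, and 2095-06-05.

289

2094-05-22 is a Saturday.
The range spans 412 days (inclusive of both endpoints).
412 = 7 × 58 + 6, so there are 58 full weeks plus 6 extra days.
Each full week contributes 5 weekdays (Mon–Fri): 58 × 5 = 290.
The 6 extra days are Saturday, Sunday, Monday, Tuesday, Wednesday, Thursday — 4 of them qualify.
Total: 290 + 4 = 294.
Holidays: 2094-08-17 (Tue); 2094-08-27 (Fri); 2094-11-23 (Tue); 2095-01-28 (Fri); 2095-03-10 (Thu); 2095-06-05 (Sun).
5 of the 6 holidays fall on weekdays; the rest are weekends and were already excluded.
Business days: 294 − 5 = 289.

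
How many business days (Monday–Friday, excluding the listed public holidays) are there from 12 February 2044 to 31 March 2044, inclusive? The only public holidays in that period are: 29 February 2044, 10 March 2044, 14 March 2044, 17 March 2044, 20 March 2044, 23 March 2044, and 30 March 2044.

29

12 February 2044 is a Friday.
The range spans 49 days (inclusive of both endpoints).
49 = 7 × 7, so the span is exactly 7 full weeks.
Each full week contributes 5 weekdays (Mon–Fri): 7 × 5 = 35.
Holidays: 29 February 2044 (Mon); 10 March 2044 (Thu); 14 March 2044 (Mon); 17 March 2044 (Thu); 20 March 2044 (Sun); 23 March 2044 (Wed); 30 March 2044 (Wed).
6 of the 7 holidays fall on weekdays; the rest are weekends and were already excluded.
Business days: 35 − 6 = 29.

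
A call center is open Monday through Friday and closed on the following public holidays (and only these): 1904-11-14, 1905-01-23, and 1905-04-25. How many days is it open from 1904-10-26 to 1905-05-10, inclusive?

1904-10-26 is a Wednesday.
That's 197 days from start to end, counting both.
197 = 7 × 28 + 1, so there are 28 full weeks plus 1 extra day.
Each full week contributes 5 weekdays (Mon–Fri): 28 × 5 = 140.
The 1 extra day is Wed — 1 of them qualifies.
Total: 140 + 1 = 141.
Holidays: 1904-11-14 (Mon); 1905-01-23 (Mon); 1905-04-25 (Tue).
All 3 holidays fall on weekdays, so subtract 3.
Business days: 141 − 3 = 138.

138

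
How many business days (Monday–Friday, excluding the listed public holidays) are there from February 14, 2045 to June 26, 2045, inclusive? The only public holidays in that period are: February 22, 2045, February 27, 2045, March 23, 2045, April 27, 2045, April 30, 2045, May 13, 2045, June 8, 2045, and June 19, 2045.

89 business days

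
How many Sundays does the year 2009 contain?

52

1 January 2009 is a Thursday.
That's 365 days from start to end, counting both.
365 = 7 × 52 + 1, so there are 52 full weeks plus 1 extra day.
Each full week contributes one Sunday: 52 so far.
The 1 extra day is Thursday — none qualify.
Total: 52 + 0 = 52.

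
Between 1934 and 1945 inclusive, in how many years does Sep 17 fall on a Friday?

2

Day of week of September 17 in each year:
1934: Mon, 1935: Tue, 1936: Thu, 1937: Fri ✓, 1938: Sat, 1939: Sun, 1940: Tue, 1941: Wed, 1942: Thu, 1943: Fri ✓, 1944: Sun, 1945: Mon
Fridays: 1937, 1943.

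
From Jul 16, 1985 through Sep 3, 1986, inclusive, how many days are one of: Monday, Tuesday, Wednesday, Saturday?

238

Jul 16, 1985 is a Tuesday.
That's 415 days from start to end, counting both.
415 = 7 × 59 + 2, so there are 59 full weeks plus 2 extra days.
Each full week contributes 4 days from the set (Mon, Tue, Wed, Sat): 59 × 4 = 236.
The 2 extra days are Tue, Wed — 2 of them qualify.
Total: 236 + 2 = 238.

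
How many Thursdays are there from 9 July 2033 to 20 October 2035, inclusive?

119 Thursdays

9 July 2033 is a Saturday.
That's 834 days from start to end, counting both.
834 = 7 × 119 + 1, so there are 119 full weeks plus 1 extra day.
Each full week contributes one Thursday: 119 so far.
The 1 extra day is Sat — none qualify.
Total: 119 + 0 = 119.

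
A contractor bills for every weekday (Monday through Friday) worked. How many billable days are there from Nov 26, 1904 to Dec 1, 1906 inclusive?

525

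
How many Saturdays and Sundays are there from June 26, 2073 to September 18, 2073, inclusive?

24

June 26, 2073 is a Monday.
The range spans 85 days (inclusive of both endpoints).
85 = 7 × 12 + 1, so there are 12 full weeks plus 1 extra day.
Each full week contributes 2 weekend days (Sat, Sun): 12 × 2 = 24.
The 1 extra day is Monday — none qualify.
Total: 24 + 0 = 24.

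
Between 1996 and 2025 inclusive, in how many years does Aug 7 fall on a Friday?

4

Day of week of August 7 in each year:
1996: Wed, 1997: Thu, 1998: Fri ✓, 1999: Sat, 2000: Mon, 2001: Tue, 2002: Wed, 2003: Thu, 2004: Sat, 2005: Sun, 2006: Mon, 2007: Tue, 2008: Thu, 2009: Fri ✓, 2010: Sat, 2011: Sun, 2012: Tue, 2013: Wed, 2014: Thu, 2015: Fri ✓, 2016: Sun, 2017: Mon, 2018: Tue, 2019: Wed, 2020: Fri ✓, 2021: Sat, 2022: Sun, 2023: Mon, 2024: Wed, 2025: Thu
Fridays: 1998, 2009, 2015, 2020.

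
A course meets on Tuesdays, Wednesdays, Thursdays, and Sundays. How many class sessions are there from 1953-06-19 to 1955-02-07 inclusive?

1953-06-19 is a Friday.
That's 599 days from start to end, counting both.
599 = 7 × 85 + 4, so there are 85 full weeks plus 4 extra days.
Each full week contributes 4 days from the set (Tue, Wed, Thu, Sun): 85 × 4 = 340.
The 4 extra days are Fri, Sat, Sun, Mon — 1 of them qualifies.
Total: 340 + 1 = 341.

341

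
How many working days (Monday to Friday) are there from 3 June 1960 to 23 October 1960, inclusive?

101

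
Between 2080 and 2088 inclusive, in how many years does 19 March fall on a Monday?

1

Day of week of March 19 in each year:
2080: Tue, 2081: Wed, 2082: Thu, 2083: Fri, 2084: Sun, 2085: Mon ✓, 2086: Tue, 2087: Wed, 2088: Fri
Mondays: 2085.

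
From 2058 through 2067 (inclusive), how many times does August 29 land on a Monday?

2

Day of week of August 29 in each year:
2058: Thu, 2059: Fri, 2060: Sun, 2061: Mon ✓, 2062: Tue, 2063: Wed, 2064: Fri, 2065: Sat, 2066: Sun, 2067: Mon ✓
Mondays: 2061, 2067.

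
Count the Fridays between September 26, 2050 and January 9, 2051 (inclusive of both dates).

September 26, 2050 is a Monday.
The range spans 106 days (inclusive of both endpoints).
106 = 7 × 15 + 1, so there are 15 full weeks plus 1 extra day.
Each full week contributes one Friday: 15 so far.
The 1 extra day is Mon — none qualify.
Total: 15 + 0 = 15.

15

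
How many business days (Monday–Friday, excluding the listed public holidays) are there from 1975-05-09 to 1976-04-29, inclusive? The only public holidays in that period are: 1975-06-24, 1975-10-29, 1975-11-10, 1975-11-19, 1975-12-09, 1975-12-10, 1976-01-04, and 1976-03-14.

1975-05-09 is a Friday.
From 1975-05-09 to 1976-04-29 is 357 days inclusive.
357 = 7 × 51, so the span is exactly 51 full weeks.
Each full week contributes 5 weekdays (Mon–Fri): 51 × 5 = 255.
Holidays: 1975-06-24 (Tue); 1975-10-29 (Wed); 1975-11-10 (Mon); 1975-11-19 (Wed); 1975-12-09 (Tue); 1975-12-10 (Wed); 1976-01-04 (Sun); 1976-03-14 (Sun).
6 of the 8 holidays fall on weekdays; the rest are weekends and were already excluded.
Business days: 255 − 6 = 249.

249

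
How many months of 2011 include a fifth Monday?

4

A month has five Mondays exactly when Monday falls within its first (length − 28) days.
Jan: 31 days, starts Sat → 5 of Sat, Sun, Mon ✓
Feb: 28 days, starts Tue → 5 of (none)
Mar: 31 days, starts Tue → 5 of Tue, Wed, Thu
Apr: 30 days, starts Fri → 5 of Fri, Sat
May: 31 days, starts Sun → 5 of Sun, Mon, Tue ✓
Jun: 30 days, starts Wed → 5 of Wed, Thu
Jul: 31 days, starts Fri → 5 of Fri, Sat, Sun
Aug: 31 days, starts Mon → 5 of Mon, Tue, Wed ✓
Sep: 30 days, starts Thu → 5 of Thu, Fri
Oct: 31 days, starts Sat → 5 of Sat, Sun, Mon ✓
Nov: 30 days, starts Tue → 5 of Tue, Wed
Dec: 31 days, starts Thu → 5 of Thu, Fri, Sat
Months with five Mondays: Jan, May, Aug, Oct.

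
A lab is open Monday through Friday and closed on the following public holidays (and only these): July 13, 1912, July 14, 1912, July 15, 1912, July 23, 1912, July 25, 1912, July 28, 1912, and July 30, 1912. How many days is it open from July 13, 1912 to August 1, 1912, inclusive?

July 13, 1912 is a Saturday.
From July 13, 1912 to August 1, 1912 is 20 days inclusive.
20 = 7 × 2 + 6, so there are 2 full weeks plus 6 extra days.
Each full week contributes 5 weekdays (Mon–Fri): 2 × 5 = 10.
The 6 extra days are Sat, Sun, Mon, Tue, Wed, Thu — 4 of them qualify.
Total: 10 + 4 = 14.
Holidays: July 13, 1912 (Sat); July 14, 1912 (Sun); July 15, 1912 (Mon); July 23, 1912 (Tue); July 25, 1912 (Thu); July 28, 1912 (Sun); July 30, 1912 (Tue).
4 of the 7 holidays fall on weekdays; the rest are weekends and were already excluded.
Business days: 14 − 4 = 10.

10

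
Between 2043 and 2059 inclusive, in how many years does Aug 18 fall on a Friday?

3

Day of week of August 18 in each year:
2043: Tue, 2044: Thu, 2045: Fri ✓, 2046: Sat, 2047: Sun, 2048: Tue, 2049: Wed, 2050: Thu, 2051: Fri ✓, 2052: Sun, 2053: Mon, 2054: Tue, 2055: Wed, 2056: Fri ✓, 2057: Sat, 2058: Sun, 2059: Mon
Fridays: 2045, 2051, 2056.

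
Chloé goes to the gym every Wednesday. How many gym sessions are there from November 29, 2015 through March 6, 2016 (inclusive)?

14

November 29, 2015 is a Sunday.
The range spans 99 days (inclusive of both endpoints).
99 = 7 × 14 + 1, so there are 14 full weeks plus 1 extra day.
Each full week contributes one Wednesday: 14 so far.
The 1 extra day is Sun — none qualify.
Total: 14 + 0 = 14.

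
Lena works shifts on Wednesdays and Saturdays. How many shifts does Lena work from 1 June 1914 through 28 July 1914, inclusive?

1 June 1914 is a Monday.
That's 58 days from start to end, counting both.
58 = 7 × 8 + 2, so there are 8 full weeks plus 2 extra days.
Each full week contributes 2 days from the set (Wed, Sat): 8 × 2 = 16.
The 2 extra days are Monday, Tuesday — none qualify.
Total: 16 + 0 = 16.

16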